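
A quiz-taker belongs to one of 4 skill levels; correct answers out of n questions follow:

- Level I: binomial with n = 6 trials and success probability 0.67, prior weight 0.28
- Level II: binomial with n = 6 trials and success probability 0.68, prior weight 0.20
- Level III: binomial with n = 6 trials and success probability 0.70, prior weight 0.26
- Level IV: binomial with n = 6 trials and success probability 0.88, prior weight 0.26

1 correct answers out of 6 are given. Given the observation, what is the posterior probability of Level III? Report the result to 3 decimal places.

Posterior ∝ prior × likelihood, so P(k | x) ∝ w_k f_k(x); normalise over all components.
Evaluate each component's likelihood at the observed value:
  f_I = C(6,1)·0.67^1·0.33^5 = 6·0.67·0.00391354 = 0.0157324
  f_II = C(6,1)·0.68^1·0.32^5 = 6·0.68·0.00335544 = 0.0136902
  f_III = C(6,1)·0.70^1·0.30^5 = 6·0.7·0.00243 = 0.010206
  f_IV = C(6,1)·0.88^1·0.12^5 = 6·0.88·2.48832e-05 = 0.000131383
Unnormalised posteriors:
  w_I·f_I = 0.28 × 0.0157324 = 0.00440508
  w_II·f_II = 0.20 × 0.0136902 = 0.00273804
  w_III·f_III = 0.26 × 0.010206 = 0.00265356
  w_IV·f_IV = 0.26 × 0.000131383 = 3.41597e-05
Marginal: 0.00440508 + 0.00273804 + 0.00265356 + 3.41597e-05 = 0.00983084
P(Level III | x) ≈ 0.270

0.270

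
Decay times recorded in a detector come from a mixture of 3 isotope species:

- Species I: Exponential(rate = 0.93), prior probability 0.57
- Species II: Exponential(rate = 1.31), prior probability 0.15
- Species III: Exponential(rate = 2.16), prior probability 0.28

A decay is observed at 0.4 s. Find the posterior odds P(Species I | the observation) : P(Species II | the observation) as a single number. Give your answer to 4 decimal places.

Posterior odds = (P(Z=i) f_i(x)) / (P(Z=j) f_j(x)); the normalising sum cancels.
Evaluate each component's likelihood at the observed value:
  L_I = 0.93·e^(−0.93·0.4) = 0.93·e^(−0.3720) = 0.641099
  L_II = 1.31·e^(−1.31·0.4) = 1.31·e^(−0.5240) = 0.775713
  L_III = 2.16·e^(−2.16·0.4) = 2.16·e^(−0.8640) = 0.910381
Odds = (0.57/0.15) × (0.641099/0.775713) = 3.8 × 0.826465 ≈ 3.1406

3.1406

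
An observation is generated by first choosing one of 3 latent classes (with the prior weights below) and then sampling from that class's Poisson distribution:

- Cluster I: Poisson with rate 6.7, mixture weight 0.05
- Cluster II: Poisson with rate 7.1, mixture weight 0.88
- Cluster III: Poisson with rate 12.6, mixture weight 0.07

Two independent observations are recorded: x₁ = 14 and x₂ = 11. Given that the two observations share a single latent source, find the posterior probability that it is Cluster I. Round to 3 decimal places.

Apply Bayes' rule: the posterior for each component is proportional to its prior times its likelihood at x.
Since both observations come from the same component, the likelihood for component k is f_k(x₁)·f_k(x₂).
  p_I = [e^(−6.7)·6.7^14/14! = 0.0051864] × [0.0376612] = 0.000195326
  p_II = [e^(−7.1)·7.1^14/14! = 0.00782921] × [0.0477744] = 0.000374036
  p_III = [e^(−12.6)·12.6^14/14! = 0.0983261] × [0.107352] = 0.0105555
Weight by the priors:
  P(Z=I)·p_I = 0.05 × 0.000195326 = 9.7663e-06
  P(Z=II)·p_II = 0.88 × 0.000374036 = 0.000329151
  P(Z=III)·p_III = 0.07 × 0.0105555 = 0.000738885
Normaliser: 9.7663e-06 + 0.000329151 + 0.000738885 = 0.0010778
So the posterior for Cluster I is 9.7663e-06 / 0.0010778 ≈ 0.009.

0.009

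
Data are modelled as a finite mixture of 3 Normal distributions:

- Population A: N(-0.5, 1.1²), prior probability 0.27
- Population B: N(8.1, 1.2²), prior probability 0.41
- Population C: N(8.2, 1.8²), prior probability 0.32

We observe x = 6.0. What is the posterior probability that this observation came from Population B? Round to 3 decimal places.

Posterior ∝ prior × likelihood, so P(k | x) ∝ π_k f_k(x); normalise over all components.
Evaluate each component's likelihood at the observed value:
  p_A = (1/(1.1·√(2π)))·exp(−(6.0−-0.5)²/(2·1.1²)) = 0.362675·exp(-17.45868) = 9.49096e-09
  p_B = (1/(1.2·√(2π)))·exp(−(6.0−8.1)²/(2·1.2²)) = 0.332452·exp(-1.53125) = 0.0718978
  p_C = (1/(1.8·√(2π)))·exp(−(6.0−8.2)²/(2·1.8²)) = 0.221635·exp(-0.74691) = 0.105016
Prior × likelihood for each component:
  π_A·p_A = 0.27 × 9.49096e-09 = 2.56256e-09
  π_B·p_B = 0.41 × 0.0718978 = 0.0294781
  π_C·p_C = 0.32 × 0.105016 = 0.0336052
Normaliser: 2.56256e-09 + 0.0294781 + 0.0336052 = 0.0630833
P(Population B | data) = 0.0294781 / 0.0630833 ≈ 0.467

0.467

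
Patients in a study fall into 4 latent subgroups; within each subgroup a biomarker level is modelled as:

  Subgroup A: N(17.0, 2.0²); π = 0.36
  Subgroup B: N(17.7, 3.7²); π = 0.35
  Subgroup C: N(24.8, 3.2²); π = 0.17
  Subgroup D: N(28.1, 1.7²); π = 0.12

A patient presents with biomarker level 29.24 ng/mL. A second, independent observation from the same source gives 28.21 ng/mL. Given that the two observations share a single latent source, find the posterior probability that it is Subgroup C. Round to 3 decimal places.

0.098

P(component k | x) = π_k·f_k(x) / marginal(x), where marginal(x) = Σ_j π_j·f_j(x).
Since both observations come from the same component, the likelihood for component k is f_k(x₁)·f_k(x₂).
  f_A = [(1/(2.0·√(2π)))·exp(−(29.24−17.0)²/(2·2.0²)) = 0.199471·exp(-18.72720) = 1.46812e-09] × [3.00592e-08] = 4.41303e-17
  f_B = [(1/(3.7·√(2π)))·exp(−(29.24−17.7)²/(2·3.7²)) = 0.107822·exp(-4.86383) = 0.000832482] × [0.00190818] = 1.58852e-06
  f_C = [(1/(3.2·√(2π)))·exp(−(29.24−24.8)²/(2·3.2²)) = 0.124669·exp(-0.96258) = 0.0476121] × [0.0706606] = 0.0033643
  f_D = [(1/(1.7·√(2π)))·exp(−(29.24−28.1)²/(2·1.7²)) = 0.234672·exp(-0.22484) = 0.187419] × [0.234181] = 0.0438899
Unnormalised posteriors:
  π_A·f_A = 0.36 × 4.41303e-17 = 1.58869e-17
  π_B·f_B = 0.35 × 1.58852e-06 = 5.55983e-07
  π_C·f_C = 0.17 × 0.0033643 = 0.000571931
  π_D·f_D = 0.12 × 0.0438899 = 0.00526679
Sum: 1.58869e-17 + 5.55983e-07 + 0.000571931 + 0.00526679 = 0.00583927
Responsibility of Subgroup C: 0.000571931 / 0.00583927 ≈ 0.098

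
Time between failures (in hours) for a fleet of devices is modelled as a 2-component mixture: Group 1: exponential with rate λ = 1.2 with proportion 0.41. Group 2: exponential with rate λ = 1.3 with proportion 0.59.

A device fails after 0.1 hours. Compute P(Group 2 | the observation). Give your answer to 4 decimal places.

0.6068

The responsibility of component k is π_k f_k(x) divided by Σ_j π_j f_j(x).
Evaluate each component's likelihood at the observed value:
  p_1 = 1.0643
  p_2 = 1.14152
Prior × likelihood for each component:
  π_1·p_1 = 0.41 × 1.0643 = 0.436365
  π_2·p_2 = 0.59 × 1.14152 = 0.673499
Normaliser: 0.436365 + 0.673499 = 1.10986
Responsibility of Group 2: 0.673499 / 1.10986 ≈ 0.6068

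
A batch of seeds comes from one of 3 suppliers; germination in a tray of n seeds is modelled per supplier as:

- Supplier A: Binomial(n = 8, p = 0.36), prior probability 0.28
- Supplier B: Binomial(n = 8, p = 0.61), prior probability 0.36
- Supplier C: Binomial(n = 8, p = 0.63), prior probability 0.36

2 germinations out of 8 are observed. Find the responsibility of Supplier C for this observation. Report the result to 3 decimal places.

0.110

Posterior ∝ prior × likelihood, so P(k | x) ∝ π_k f_k(x); normalise over all components.
Evaluate each component's likelihood at the observed value:
  L_A = 0.249369
  L_B = 0.0366611
  L_C = 0.0285134
Unnormalised posteriors:
  π_A·L_A = 0.28 × 0.249369 = 0.0698234
  π_B·L_B = 0.36 × 0.0366611 = 0.013198
  π_C·L_C = 0.36 × 0.0285134 = 0.0102648
Denominator: 0.0698234 + 0.013198 + 0.0102648 = 0.0932862
P(Supplier C | 2 germinations out of 8) = 0.0102648 / 0.0932862 ≈ 0.110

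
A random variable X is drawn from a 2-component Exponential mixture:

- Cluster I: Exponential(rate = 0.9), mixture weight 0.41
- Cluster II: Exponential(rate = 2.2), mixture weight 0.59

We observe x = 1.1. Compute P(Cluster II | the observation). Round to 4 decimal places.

0.4571

Posterior ∝ prior × likelihood, so P(k | x) ∝ P(Z=k) f_k(x); normalise over all components.
Exponential densities:
  p_I = 0.9·e^(−0.9·1.1) = 0.9·e^(−0.9900) = 0.334419
  p_II = 2.2·e^(−2.2·1.1) = 2.2·e^(−2.4200) = 0.195628
Unnormalised posteriors:
  P(Z=I)·p_I = 0.41 × 0.334419 = 0.137112
  P(Z=II)·p_II = 0.59 × 0.195628 = 0.11542
Marginal: 0.137112 + 0.11542 = 0.252532
P(Cluster II | the observation) ≈ 0.4571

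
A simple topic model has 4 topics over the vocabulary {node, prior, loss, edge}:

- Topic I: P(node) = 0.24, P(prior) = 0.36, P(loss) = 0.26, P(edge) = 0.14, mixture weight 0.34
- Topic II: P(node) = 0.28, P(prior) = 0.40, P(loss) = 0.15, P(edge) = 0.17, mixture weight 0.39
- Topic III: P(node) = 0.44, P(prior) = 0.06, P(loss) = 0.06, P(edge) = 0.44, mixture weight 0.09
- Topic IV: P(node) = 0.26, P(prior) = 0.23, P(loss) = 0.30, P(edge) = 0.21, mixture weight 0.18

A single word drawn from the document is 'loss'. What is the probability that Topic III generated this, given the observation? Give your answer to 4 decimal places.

0.0262

Apply Bayes' rule: the posterior for each component is proportional to its prior times its likelihood at x.
Evaluate each component's likelihood at the observed value:
  f_I = 0.26
  f_II = 0.15
  f_III = 0.06
  f_IV = 0.3
Unnormalised posteriors:
  π_I·f_I = 0.34 × 0.26 = 0.0884
  π_II·f_II = 0.39 × 0.15 = 0.0585
  π_III·f_III = 0.09 × 0.06 = 0.0054
  π_IV·f_IV = 0.18 × 0.3 = 0.054
Evidence: 0.0884 + 0.0585 + 0.0054 + 0.054 = 0.2063
P(Topic III | data) ≈ 0.0262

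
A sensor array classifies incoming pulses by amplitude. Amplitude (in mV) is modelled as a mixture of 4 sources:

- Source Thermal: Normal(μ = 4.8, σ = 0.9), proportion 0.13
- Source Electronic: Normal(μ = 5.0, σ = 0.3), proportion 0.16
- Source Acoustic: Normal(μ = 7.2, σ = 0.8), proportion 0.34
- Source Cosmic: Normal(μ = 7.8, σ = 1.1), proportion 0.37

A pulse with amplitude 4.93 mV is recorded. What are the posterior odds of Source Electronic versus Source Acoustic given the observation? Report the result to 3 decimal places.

Only the two components matter; the odds are (π_i f_i(x)) / (π_j f_j(x)).
Evaluate each component's likelihood at the observed value:
  p_Thermal = 0.438669
  p_Electronic = 1.2941
  p_Acoustic = 0.00890183
  p_Cosmic = 0.0120592
0.207055 / 0.00302662 ≈ 68.411

68.411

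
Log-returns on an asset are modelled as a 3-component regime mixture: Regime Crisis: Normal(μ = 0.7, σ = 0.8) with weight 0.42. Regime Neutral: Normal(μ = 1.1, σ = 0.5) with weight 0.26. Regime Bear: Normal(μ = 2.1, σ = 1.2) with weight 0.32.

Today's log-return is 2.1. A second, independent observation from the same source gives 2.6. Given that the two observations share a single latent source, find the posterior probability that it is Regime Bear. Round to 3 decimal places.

Apply Bayes' rule: the posterior for each component is proportional to its prior times its likelihood at x.
Since both observations come from the same component, the likelihood for component k is f_k(x₁)·f_k(x₂).
  f_Crisis = [0.107847] × [0.0297149] = 0.00320465
  f_Neutral = [0.107982] × [0.0088637] = 0.000957119
  f_Bear = [0.332452] × [0.30481] = 0.101335
Prior × likelihood for each component:
  π_Crisis·f_Crisis = 0.42 × 0.00320465 = 0.00134595
  π_Neutral·f_Neutral = 0.26 × 0.000957119 = 0.000248851
  π_Bear·f_Bear = 0.32 × 0.101335 = 0.0324271
Normaliser: 0.00134595 + 0.000248851 + 0.0324271 = 0.0340219
P(Regime Bear | x₁, x₂) = 0.0324271 / 0.0340219 ≈ 0.953

0.953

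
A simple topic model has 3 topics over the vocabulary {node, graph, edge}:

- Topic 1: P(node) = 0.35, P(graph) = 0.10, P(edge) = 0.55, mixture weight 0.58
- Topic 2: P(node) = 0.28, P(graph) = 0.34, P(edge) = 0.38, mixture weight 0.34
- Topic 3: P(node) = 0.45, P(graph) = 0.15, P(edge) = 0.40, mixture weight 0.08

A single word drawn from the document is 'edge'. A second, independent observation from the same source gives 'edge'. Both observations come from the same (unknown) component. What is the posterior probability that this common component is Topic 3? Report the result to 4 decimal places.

P(component k | x) = π_k·f_k(x) / marginal(x), where marginal(x) = Σ_j π_j·f_j(x).
Since both observations come from the same component, the likelihood for component k is f_k(x₁)·f_k(x₂).
  f_1 = [P(edge | comp) = 0.55] × [0.55] = 0.3025
  f_2 = [P(edge | comp) = 0.38] × [0.38] = 0.1444
  f_3 = [P(edge | comp) = 0.40] × [0.4] = 0.16
Weight by the priors:
  π_1·f_1 = 0.58 × 0.3025 = 0.17545
  π_2·f_2 = 0.34 × 0.1444 = 0.049096
  π_3·f_3 = 0.08 × 0.16 = 0.0128
Marginal: 0.17545 + 0.049096 + 0.0128 = 0.237346
P(Topic 3 | x₁,x₂) = 0.0128 / 0.237346 ≈ 0.0539

0.0539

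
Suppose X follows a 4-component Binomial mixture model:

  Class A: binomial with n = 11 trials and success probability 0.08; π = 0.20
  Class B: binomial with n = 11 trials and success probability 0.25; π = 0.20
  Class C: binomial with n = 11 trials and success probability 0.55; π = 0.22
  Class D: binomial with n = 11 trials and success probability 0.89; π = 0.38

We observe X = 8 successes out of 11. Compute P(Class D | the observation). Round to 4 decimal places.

0.5407

By Bayes' theorem, P(k | x) = P(Z=k) f_k(x) / Σ_j P(Z=j) f_j(x).
Evaluate each component's likelihood at the observed value:
  p_A = C(11,8)·0.08^8·0.92^3 = 165·1.67772e-09·0.778688 = 2.1556e-07
  p_B = C(11,8)·0.25^8·0.75^3 = 165·1.52588e-05·0.421875 = 0.00106215
  p_C = C(11,8)·0.55^8·0.45^3 = 165·0.00837339·0.091125 = 0.125899
  p_D = C(11,8)·0.89^8·0.11^3 = 165·0.393659·0.001331 = 0.0864534
Unnormalised posteriors:
  P(Z=A)·p_A = 0.20 × 2.1556e-07 = 4.31119e-08
  P(Z=B)·p_B = 0.20 × 0.00106215 = 0.000212431
  P(Z=C)·p_C = 0.22 × 0.125899 = 0.0276978
  P(Z=D)·p_D = 0.38 × 0.0864534 = 0.0328523
Sum: 4.31119e-08 + 0.000212431 + 0.0276978 + 0.0328523 = 0.0607626
P(Class D | the observation) ≈ 0.5407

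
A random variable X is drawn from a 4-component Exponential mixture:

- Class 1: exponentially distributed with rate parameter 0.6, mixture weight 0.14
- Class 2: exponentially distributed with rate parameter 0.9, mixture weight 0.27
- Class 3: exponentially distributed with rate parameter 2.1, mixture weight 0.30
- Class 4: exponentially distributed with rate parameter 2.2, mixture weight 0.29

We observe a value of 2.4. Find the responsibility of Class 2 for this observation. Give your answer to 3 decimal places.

0.507

By Bayes' theorem, P(k | x) = w_k f_k(x) / Σ_j w_j f_j(x).
Exponential densities:
  p_1 = 0.142157
  p_2 = 0.103793
  p_3 = 0.0135949
  p_4 = 0.0112033
Weight by the priors:
  w_1·p_1 = 0.14 × 0.142157 = 0.0199019
  w_2·p_2 = 0.27 × 0.103793 = 0.028024
  w_3·p_3 = 0.30 × 0.0135949 = 0.00407846
  w_4·p_4 = 0.29 × 0.0112033 = 0.00324897
Sum: 0.0199019 + 0.028024 + 0.00407846 + 0.00324897 = 0.0552534
Responsibility of Class 2: 0.028024 / 0.0552534 ≈ 0.507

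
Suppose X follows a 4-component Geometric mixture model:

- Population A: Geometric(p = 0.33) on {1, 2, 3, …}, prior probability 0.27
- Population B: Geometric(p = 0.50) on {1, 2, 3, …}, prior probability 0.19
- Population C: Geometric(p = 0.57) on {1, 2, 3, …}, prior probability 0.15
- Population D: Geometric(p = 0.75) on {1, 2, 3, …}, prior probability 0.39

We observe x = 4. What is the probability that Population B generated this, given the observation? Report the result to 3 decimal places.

By Bayes' theorem, P(k | x) = π_k f_k(x) / Σ_j π_j f_j(x).
Evaluate each component's likelihood at the observed value:
  L_A = 0.33·(1−0.33)^3 = 0.33·0.300763 = 0.0992518
  L_B = 0.50·(1−0.50)^3 = 0.50·0.125 = 0.0625
  L_C = 0.57·(1−0.57)^3 = 0.57·0.079507 = 0.045319
  L_D = 0.75·(1−0.75)^3 = 0.75·0.015625 = 0.0117188
Prior × likelihood for each component:
  π_A·L_A = 0.27 × 0.0992518 = 0.026798
  π_B·L_B = 0.19 × 0.0625 = 0.011875
  π_C·L_C = 0.15 × 0.045319 = 0.00679785
  π_D·L_D = 0.39 × 0.0117188 = 0.00457031
Denominator: 0.026798 + 0.011875 + 0.00679785 + 0.00457031 = 0.0500411
So the posterior for Population B is 0.011875 / 0.0500411 ≈ 0.237.

0.237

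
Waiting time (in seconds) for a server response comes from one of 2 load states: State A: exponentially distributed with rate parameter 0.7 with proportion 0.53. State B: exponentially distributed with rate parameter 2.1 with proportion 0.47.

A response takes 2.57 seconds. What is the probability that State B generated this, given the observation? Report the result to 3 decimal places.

Posterior ∝ prior × likelihood, so P(k | x) ∝ π_k f_k(x); normalise over all components.
Exponential densities:
  f_A = 0.7·e^(−0.7·2.57) = 0.7·e^(−1.7990) = 0.115825
  f_B = 2.1·e^(−2.1·2.57) = 2.1·e^(−5.3970) = 0.00951332
Unnormalised posteriors:
  π_A·f_A = 0.53 × 0.115825 = 0.0613872
  π_B·f_B = 0.47 × 0.00951332 = 0.00447126
Normaliser: 0.0613872 + 0.00447126 = 0.0658585
P(State B | x) = 0.00447126 / 0.0658585 ≈ 0.068

0.068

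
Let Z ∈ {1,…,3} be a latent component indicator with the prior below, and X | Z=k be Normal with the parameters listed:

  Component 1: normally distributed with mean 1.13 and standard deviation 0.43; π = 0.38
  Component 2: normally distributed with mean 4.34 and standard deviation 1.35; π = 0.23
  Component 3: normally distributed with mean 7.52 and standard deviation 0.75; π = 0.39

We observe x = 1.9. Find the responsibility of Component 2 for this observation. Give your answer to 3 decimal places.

0.158

Posterior ∝ prior × likelihood, so P(k | x) ∝ π_k f_k(x); normalise over all components.
Normal densities:
  f_1 = (1/(0.43·√(2π)))·exp(−(1.9−1.13)²/(2·0.43²)) = 0.927773·exp(-1.60330) = 0.186697
  f_2 = (1/(1.35·√(2π)))·exp(−(1.9−4.34)²/(2·1.35²)) = 0.295513·exp(-1.63336) = 0.0577054
  f_3 = (1/(0.75·√(2π)))·exp(−(1.9−7.52)²/(2·0.75²)) = 0.531923·exp(-28.07502) = 3.4121e-13
Multiply by the mixture weights:
  π_1·f_1 = 0.38 × 0.186697 = 0.0709449
  π_2·f_2 = 0.23 × 0.0577054 = 0.0132723
  π_3·f_3 = 0.39 × 3.4121e-13 = 1.33072e-13
Sum: 0.0709449 + 0.0132723 + 1.33072e-13 = 0.0842172
Responsibility of Component 2: 0.0132723 / 0.0842172 ≈ 0.158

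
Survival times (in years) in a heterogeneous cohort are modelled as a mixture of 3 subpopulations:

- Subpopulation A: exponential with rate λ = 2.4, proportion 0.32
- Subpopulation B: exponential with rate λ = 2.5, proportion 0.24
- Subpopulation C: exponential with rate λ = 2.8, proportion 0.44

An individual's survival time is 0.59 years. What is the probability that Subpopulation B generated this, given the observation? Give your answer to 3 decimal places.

0.245

By Bayes' theorem, P(k | x) = π_k f_k(x) / Σ_j π_j f_j(x).
Evaluate each component's likelihood at the observed value:
  p_A = 2.4·e^(−2.4·0.59) = 2.4·e^(−1.4160) = 0.582439
  p_B = 2.5·e^(−2.5·0.59) = 2.5·e^(−1.4750) = 0.571947
  p_C = 2.8·e^(−2.8·0.59) = 2.8·e^(−1.6520) = 0.536665
Prior × likelihood for each component:
  π_A·p_A = 0.32 × 0.582439 = 0.18638
  π_B·p_B = 0.24 × 0.571947 = 0.137267
  π_C·p_C = 0.44 × 0.536665 = 0.236133
Denominator: 0.18638 + 0.137267 + 0.236133 = 0.55978
Responsibility of Subpopulation B: 0.137267 / 0.55978 ≈ 0.245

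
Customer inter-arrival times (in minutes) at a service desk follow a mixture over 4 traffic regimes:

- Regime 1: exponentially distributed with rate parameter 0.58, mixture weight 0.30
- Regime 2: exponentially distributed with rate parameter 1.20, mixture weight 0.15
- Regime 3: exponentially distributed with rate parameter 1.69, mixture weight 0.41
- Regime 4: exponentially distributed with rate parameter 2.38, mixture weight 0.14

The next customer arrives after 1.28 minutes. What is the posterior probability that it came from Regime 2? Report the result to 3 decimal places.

0.178

The responsibility of component k is P(Z=k) f_k(x) divided by Σ_j P(Z=j) f_j(x).
Exponential densities:
  f_1 = 0.58·e^(−0.58·1.28) = 0.58·e^(−0.7424) = 0.276063
  f_2 = 1.20·e^(−1.20·1.28) = 1.20·e^(−1.5360) = 0.258288
  f_3 = 1.69·e^(−1.69·1.28) = 1.69·e^(−2.1632) = 0.194277
  f_4 = 2.38·e^(−2.38·1.28) = 2.38·e^(−3.0464) = 0.113121
Multiply by the mixture weights:
  P(Z=1)·f_1 = 0.30 × 0.276063 = 0.0828188
  P(Z=2)·f_2 = 0.15 × 0.258288 = 0.0387433
  P(Z=3)·f_3 = 0.41 × 0.194277 = 0.0796535
  P(Z=4)·f_4 = 0.14 × 0.113121 = 0.0158369
Normaliser: 0.0828188 + 0.0387433 + 0.0796535 + 0.0158369 = 0.217052
P(Regime 2 | x) ≈ 0.178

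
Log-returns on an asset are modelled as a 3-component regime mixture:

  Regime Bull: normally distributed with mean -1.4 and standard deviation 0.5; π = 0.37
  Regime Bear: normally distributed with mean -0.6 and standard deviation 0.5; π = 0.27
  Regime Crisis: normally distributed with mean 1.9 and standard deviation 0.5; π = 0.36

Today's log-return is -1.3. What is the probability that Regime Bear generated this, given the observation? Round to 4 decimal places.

0.2184

The responsibility of component k is π_k f_k(x) divided by Σ_j π_j f_j(x).
Normal densities:
  p_Bull = 0.782085
  p_Bear = 0.299455
  p_Crisis = 1.01763e-09
Multiply by the mixture weights:
  π_Bull·p_Bull = 0.37 × 0.782085 = 0.289372
  π_Bear·p_Bear = 0.27 × 0.299455 = 0.0808528
  π_Crisis·p_Crisis = 0.36 × 1.01763e-09 = 3.66346e-10
Normaliser: 0.289372 + 0.0808528 + 3.66346e-10 = 0.370224
P(Regime Bear | data) ≈ 0.2184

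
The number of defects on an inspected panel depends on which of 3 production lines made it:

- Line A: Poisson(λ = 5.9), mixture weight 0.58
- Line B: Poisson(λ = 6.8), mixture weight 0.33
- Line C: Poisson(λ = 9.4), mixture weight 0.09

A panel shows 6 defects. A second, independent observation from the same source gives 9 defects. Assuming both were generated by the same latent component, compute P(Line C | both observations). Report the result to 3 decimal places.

0.079

Posterior ∝ prior × likelihood, so P(k | x) ∝ w_k f_k(x); normalise over all components.
Since both observations come from the same component, the likelihood for component k is f_k(x₁)·f_k(x₂).
  f_A = [0.160488] × [0.0653985] = 0.0104957
  f_B = [0.152939] × [0.0954146] = 0.0145926
  f_C = [0.0792623] × [0.130623] = 0.0103535
Weight by the priors:
  w_A·f_A = 0.58 × 0.0104957 = 0.00608748
  w_B·f_B = 0.33 × 0.0145926 = 0.00481556
  w_C·f_C = 0.09 × 0.0103535 = 0.000931812
Evidence: 0.00608748 + 0.00481556 + 0.000931812 = 0.0118349
Responsibility of Line C: 0.000931812 / 0.0118349 ≈ 0.079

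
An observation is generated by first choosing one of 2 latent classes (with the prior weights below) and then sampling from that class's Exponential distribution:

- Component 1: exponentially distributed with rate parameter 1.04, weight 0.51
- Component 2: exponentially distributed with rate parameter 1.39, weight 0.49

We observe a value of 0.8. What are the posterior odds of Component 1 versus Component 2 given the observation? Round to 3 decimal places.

1.030

Posterior odds = (π_i f_i(x)) / (π_j f_j(x)); the normalising sum cancels.
Evaluate each component's likelihood at the observed value:
  f_1 = 0.452585
  f_2 = 0.457172
0.230818 / 0.224014 ≈ 1.030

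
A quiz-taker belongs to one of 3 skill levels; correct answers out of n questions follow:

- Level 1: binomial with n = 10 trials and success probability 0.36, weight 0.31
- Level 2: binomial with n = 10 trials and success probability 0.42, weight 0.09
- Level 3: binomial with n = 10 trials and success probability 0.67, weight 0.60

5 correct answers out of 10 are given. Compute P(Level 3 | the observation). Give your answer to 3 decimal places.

0.532

Posterior ∝ prior × likelihood, so P(k | x) ∝ w_k f_k(x); normalise over all components.
Binomial probabilities:
  L_1 = C(10,5)·0.36^5·0.64^5 = 252·0.00604662·0.107374 = 0.163611
  L_2 = C(10,5)·0.42^5·0.58^5 = 252·0.0130691·0.0656357 = 0.216166
  L_3 = C(10,5)·0.67^5·0.33^5 = 252·0.135013·0.00391354 = 0.133151
Weight by the priors:
  w_1·L_1 = 0.31 × 0.163611 = 0.0507195
  w_2·L_2 = 0.09 × 0.216166 = 0.0194549
  w_3·L_3 = 0.60 × 0.133151 = 0.0798906
Sum: 0.0507195 + 0.0194549 + 0.0798906 = 0.150065
Responsibility of Level 3: 0.0798906 / 0.150065 ≈ 0.532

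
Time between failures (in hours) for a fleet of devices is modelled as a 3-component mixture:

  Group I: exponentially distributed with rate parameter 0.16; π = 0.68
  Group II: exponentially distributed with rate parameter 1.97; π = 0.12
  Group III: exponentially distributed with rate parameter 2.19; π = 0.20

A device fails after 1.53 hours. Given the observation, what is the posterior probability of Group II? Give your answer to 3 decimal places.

0.103

By Bayes' theorem, P(k | x) = P(Z=k) f_k(x) / Σ_j P(Z=j) f_j(x).
Exponential densities:
  p_I = 0.125258
  p_II = 0.0967073
  p_III = 0.076781
Multiply by the mixture weights:
  P(Z=I)·p_I = 0.68 × 0.125258 = 0.0851753
  P(Z=II)·p_II = 0.12 × 0.0967073 = 0.0116049
  P(Z=III)·p_III = 0.20 × 0.076781 = 0.0153562
Denominator: 0.0851753 + 0.0116049 + 0.0153562 = 0.112136
So the posterior for Group II is 0.0116049 / 0.112136 ≈ 0.103.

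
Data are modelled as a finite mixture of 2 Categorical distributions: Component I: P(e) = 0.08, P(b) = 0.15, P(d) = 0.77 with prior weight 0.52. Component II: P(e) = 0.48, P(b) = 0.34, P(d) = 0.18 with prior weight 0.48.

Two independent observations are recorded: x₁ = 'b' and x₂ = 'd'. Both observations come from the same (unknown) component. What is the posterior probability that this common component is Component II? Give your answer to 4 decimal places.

Posterior ∝ prior × likelihood, so P(k | x) ∝ P(Z=k) f_k(x); normalise over all components.
Since both observations come from the same component, the likelihood for component k is f_k(x₁)·f_k(x₂).
  f_I = [0.15] × [0.77] = 0.1155
  f_II = [0.34] × [0.18] = 0.0612
Multiply by the mixture weights:
  P(Z=I)·f_I = 0.52 × 0.1155 = 0.06006
  P(Z=II)·f_II = 0.48 × 0.0612 = 0.029376
Normaliser: 0.06006 + 0.029376 = 0.089436
Responsibility of Component II: 0.029376 / 0.089436 ≈ 0.3285

0.3285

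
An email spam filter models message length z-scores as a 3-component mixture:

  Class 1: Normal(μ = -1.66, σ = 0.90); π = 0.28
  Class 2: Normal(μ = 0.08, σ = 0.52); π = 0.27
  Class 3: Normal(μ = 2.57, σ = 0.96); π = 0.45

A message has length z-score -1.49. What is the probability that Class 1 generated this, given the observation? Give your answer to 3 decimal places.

By Bayes' theorem, P(k | x) = P(Z=k) f_k(x) / Σ_j P(Z=j) f_j(x).
Component likelihoods at x = -1.49:
  L_1 = (1/(0.90·√(2π)))·exp(−(-1.49−-1.66)²/(2·0.90²)) = 0.443269·exp(-0.01784) = 0.435432
  L_2 = (1/(0.52·√(2π)))·exp(−(-1.49−0.08)²/(2·0.52²)) = 0.767197·exp(-4.55788) = 0.00804351
  L_3 = (1/(0.96·√(2π)))·exp(−(-1.49−2.57)²/(2·0.96²)) = 0.415565·exp(-8.94293) = 5.4297e-05
Unnormalised posteriors:
  P(Z=1)·L_1 = 0.28 × 0.435432 = 0.121921
  P(Z=2)·L_2 = 0.27 × 0.00804351 = 0.00217175
  P(Z=3)·L_3 = 0.45 × 5.4297e-05 = 2.44336e-05
Evidence: 0.121921 + 0.00217175 + 2.44336e-05 = 0.124117
Responsibility of Class 1: 0.121921 / 0.124117 ≈ 0.982

0.982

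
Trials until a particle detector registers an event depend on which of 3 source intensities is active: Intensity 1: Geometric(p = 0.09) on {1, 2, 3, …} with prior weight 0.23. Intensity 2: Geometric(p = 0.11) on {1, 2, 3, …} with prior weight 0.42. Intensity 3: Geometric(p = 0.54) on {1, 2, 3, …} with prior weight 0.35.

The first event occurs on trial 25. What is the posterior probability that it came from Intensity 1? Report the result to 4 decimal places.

By Bayes' theorem, P(k | x) = P(Z=k) f_k(x) / Σ_j P(Z=j) f_j(x).
Evaluate each component's likelihood at the observed value:
  L_1 = 0.00935914
  L_2 = 0.00671047
  L_3 = 4.35093e-09
Weight by the priors:
  P(Z=1)·L_1 = 0.23 × 0.00935914 = 0.0021526
  P(Z=2)·L_2 = 0.42 × 0.00671047 = 0.0028184
  P(Z=3)·L_3 = 0.35 × 4.35093e-09 = 1.52282e-09
Normaliser: 0.0021526 + 0.0028184 + 1.52282e-09 = 0.004971
Responsibility of Intensity 1: 0.0021526 / 0.004971 ≈ 0.4330

0.4330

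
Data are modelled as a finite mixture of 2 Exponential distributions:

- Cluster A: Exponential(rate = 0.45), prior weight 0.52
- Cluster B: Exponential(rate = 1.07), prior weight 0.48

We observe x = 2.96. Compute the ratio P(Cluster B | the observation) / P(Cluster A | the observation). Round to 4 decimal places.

0.3503

Since P(k|x) ∝ π_k f_k(x), the posterior odds are π_i f_i(x) / (π_j f_j(x)).
Component likelihoods at x = 2.96:
  p_A = 0.45·e^(−0.45·2.96) = 0.45·e^(−1.3320) = 0.118777
  p_B = 1.07·e^(−1.07·2.96) = 1.07·e^(−3.1672) = 0.0450699
0.0216335 / 0.061764 ≈ 0.3503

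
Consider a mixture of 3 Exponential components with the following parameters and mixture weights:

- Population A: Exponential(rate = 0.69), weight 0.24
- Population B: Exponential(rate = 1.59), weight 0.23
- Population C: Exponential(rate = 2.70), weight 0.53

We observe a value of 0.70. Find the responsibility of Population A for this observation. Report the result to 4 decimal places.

0.2330

Posterior ∝ prior × likelihood, so P(k | x) ∝ π_k f_k(x); normalise over all components.
Component likelihoods at x = 0.70:
  p_A = 0.69·e^(−0.69·0.70) = 0.69·e^(−0.4830) = 0.425682
  p_B = 1.59·e^(−1.59·0.70) = 1.59·e^(−1.1130) = 0.522429
  p_C = 2.70·e^(−2.70·0.70) = 2.70·e^(−1.8900) = 0.407894
Prior × likelihood for each component:
  π_A·p_A = 0.24 × 0.425682 = 0.102164
  π_B·p_B = 0.23 × 0.522429 = 0.120159
  π_C·p_C = 0.53 × 0.407894 = 0.216184
Marginal: 0.102164 + 0.120159 + 0.216184 = 0.438506
Responsibility of Population A: 0.102164 / 0.438506 ≈ 0.2330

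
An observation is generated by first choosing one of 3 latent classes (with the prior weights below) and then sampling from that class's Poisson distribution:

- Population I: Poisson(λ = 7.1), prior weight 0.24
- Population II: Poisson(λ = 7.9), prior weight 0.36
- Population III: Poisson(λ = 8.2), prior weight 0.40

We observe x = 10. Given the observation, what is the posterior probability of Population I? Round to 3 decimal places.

0.189

By Bayes' theorem, P(k | x) = w_k f_k(x) / Σ_j w_j f_j(x).
Component likelihoods at x = 10:
  L_I = e^(−7.1)·7.1^10/10! = 0.0740167
  L_II = e^(−7.9)·7.9^10/10! = 0.0967345
  L_III = e^(−8.2)·8.2^10/10! = 0.104031
Multiply by the mixture weights:
  w_I·L_I = 0.24 × 0.0740167 = 0.017764
  w_II·L_II = 0.36 × 0.0967345 = 0.0348244
  w_III·L_III = 0.40 × 0.104031 = 0.0416122
Sum: 0.017764 + 0.0348244 + 0.0416122 = 0.0942006
P(Population I | data) ≈ 0.189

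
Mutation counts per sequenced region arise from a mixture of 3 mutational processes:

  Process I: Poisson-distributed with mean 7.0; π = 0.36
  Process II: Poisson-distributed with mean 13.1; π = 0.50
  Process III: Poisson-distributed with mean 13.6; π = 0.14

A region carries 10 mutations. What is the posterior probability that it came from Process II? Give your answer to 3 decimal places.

0.539

Posterior ∝ prior × likelihood, so P(k | x) ∝ w_k f_k(x); normalise over all components.
Poisson probabilities:
  f_I = 0.0709833
  f_II = 0.0838865
  f_III = 0.0739982
Multiply by the mixture weights:
  w_I·f_I = 0.36 × 0.0709833 = 0.025554
  w_II·f_II = 0.50 × 0.0838865 = 0.0419433
  w_III·f_III = 0.14 × 0.0739982 = 0.0103597
Denominator: 0.025554 + 0.0419433 + 0.0103597 = 0.077857
So the posterior for Process II is 0.0419433 / 0.077857 ≈ 0.539.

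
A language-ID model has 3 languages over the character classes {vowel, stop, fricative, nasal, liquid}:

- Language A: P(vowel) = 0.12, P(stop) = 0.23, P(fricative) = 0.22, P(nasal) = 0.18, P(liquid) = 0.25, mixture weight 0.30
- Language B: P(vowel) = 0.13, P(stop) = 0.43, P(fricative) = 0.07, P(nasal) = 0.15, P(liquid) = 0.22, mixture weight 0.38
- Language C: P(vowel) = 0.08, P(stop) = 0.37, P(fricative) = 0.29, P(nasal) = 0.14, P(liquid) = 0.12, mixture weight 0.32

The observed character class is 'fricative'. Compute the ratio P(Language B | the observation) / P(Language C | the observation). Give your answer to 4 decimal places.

The posterior odds equal the prior odds times the likelihood ratio: (π_i/π_j)·(f_i(x)/f_j(x)).
Component likelihoods at x = 'fricative':
  f_A = 0.22
  f_B = 0.07
  f_C = 0.29
0.0266 / 0.0928 ≈ 0.2866

0.2866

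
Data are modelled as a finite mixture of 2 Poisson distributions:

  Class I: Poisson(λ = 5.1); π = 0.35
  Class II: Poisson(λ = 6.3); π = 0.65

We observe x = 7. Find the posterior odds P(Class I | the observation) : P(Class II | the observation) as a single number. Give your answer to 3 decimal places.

Since P(k|x) ∝ π_k f_k(x), the posterior odds are π_i f_i(x) / (π_j f_j(x)).
Component likelihoods at x = 7:
  f_I = 0.108557
  f_II = 0.143515
Posterior odds = (π_I·f_I) / (π_II·f_II) = (0.35·0.108557) / (0.65·0.143515) = 0.037995 / 0.0932849 ≈ 0.407

0.407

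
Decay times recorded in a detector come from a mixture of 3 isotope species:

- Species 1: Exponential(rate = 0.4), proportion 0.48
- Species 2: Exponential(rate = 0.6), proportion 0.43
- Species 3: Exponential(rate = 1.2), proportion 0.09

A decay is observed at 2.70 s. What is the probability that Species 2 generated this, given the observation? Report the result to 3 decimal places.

Posterior ∝ prior × likelihood, so P(k | x) ∝ π_k f_k(x); normalise over all components.
Evaluate each component's likelihood at the observed value:
  f_1 = 0.135838
  f_2 = 0.118739
  f_3 = 0.0469967
Prior × likelihood for each component:
  π_1·f_1 = 0.48 × 0.135838 = 0.0652023
  π_2·f_2 = 0.43 × 0.118739 = 0.0510579
  π_3·f_3 = 0.09 × 0.0469967 = 0.0042297
Denominator: 0.0652023 + 0.0510579 + 0.0042297 = 0.12049
P(Species 2 | x) ≈ 0.424

0.424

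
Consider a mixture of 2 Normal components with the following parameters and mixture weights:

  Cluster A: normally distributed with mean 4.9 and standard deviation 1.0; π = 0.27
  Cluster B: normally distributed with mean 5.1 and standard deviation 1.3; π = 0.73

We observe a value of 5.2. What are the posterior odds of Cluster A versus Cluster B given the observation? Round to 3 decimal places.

The posterior odds equal the prior odds times the likelihood ratio: (P(Z=i)/P(Z=j))·(f_i(x)/f_j(x)).
Evaluate each component's likelihood at the observed value:
  p_A = 0.381388
  p_B = 0.305972
Posterior odds = (P(Z=A)·p_A) / (P(Z=B)·p_B) = (0.27·0.381388) / (0.73·0.305972) = 0.102975 / 0.22336 ≈ 0.461

0.461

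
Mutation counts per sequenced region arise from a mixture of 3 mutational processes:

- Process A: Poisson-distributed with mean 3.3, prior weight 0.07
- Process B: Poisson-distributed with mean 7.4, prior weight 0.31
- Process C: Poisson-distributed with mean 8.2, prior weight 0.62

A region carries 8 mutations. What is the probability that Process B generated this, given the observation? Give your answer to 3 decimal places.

Apply Bayes' rule: the posterior for each component is proportional to its prior times its likelihood at x.
Poisson probabilities:
  L_A = e^(−3.3)·3.3^8/8! = 0.0128653
  L_B = e^(−7.4)·7.4^8/8! = 0.136318
  L_C = e^(−8.2)·8.2^8/8! = 0.139244
Weight by the priors:
  w_A·L_A = 0.07 × 0.0128653 = 0.00090057
  w_B·L_B = 0.31 × 0.136318 = 0.0422587
  w_C·L_C = 0.62 × 0.139244 = 0.0863311
Sum: 0.00090057 + 0.0422587 + 0.0863311 = 0.12949
P(Process B | the observation) ≈ 0.326

0.326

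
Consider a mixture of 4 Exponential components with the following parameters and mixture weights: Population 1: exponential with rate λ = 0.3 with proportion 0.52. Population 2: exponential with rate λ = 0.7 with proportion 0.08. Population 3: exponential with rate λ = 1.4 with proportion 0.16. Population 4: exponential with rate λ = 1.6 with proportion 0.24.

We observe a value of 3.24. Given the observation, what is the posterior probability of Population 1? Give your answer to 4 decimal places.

0.8508

Posterior ∝ prior × likelihood, so P(k | x) ∝ w_k f_k(x); normalise over all components.
Exponential densities:
  f_1 = 0.3·e^(−0.3·3.24) = 0.3·e^(−0.9720) = 0.113498
  f_2 = 0.7·e^(−0.7·3.24) = 0.7·e^(−2.2680) = 0.0724633
  f_3 = 1.4·e^(−1.4·3.24) = 1.4·e^(−4.5360) = 0.0150027
  f_4 = 1.6·e^(−1.6·3.24) = 1.6·e^(−5.1840) = 0.00896886
Unnormalised posteriors:
  w_1·f_1 = 0.52 × 0.113498 = 0.0590188
  w_2·f_2 = 0.08 × 0.0724633 = 0.00579706
  w_3·f_3 = 0.16 × 0.0150027 = 0.00240043
  w_4·f_4 = 0.24 × 0.00896886 = 0.00215253
Denominator: 0.0590188 + 0.00579706 + 0.00240043 + 0.00215253 = 0.0693688
So the posterior for Population 1 is 0.0590188 / 0.0693688 ≈ 0.8508.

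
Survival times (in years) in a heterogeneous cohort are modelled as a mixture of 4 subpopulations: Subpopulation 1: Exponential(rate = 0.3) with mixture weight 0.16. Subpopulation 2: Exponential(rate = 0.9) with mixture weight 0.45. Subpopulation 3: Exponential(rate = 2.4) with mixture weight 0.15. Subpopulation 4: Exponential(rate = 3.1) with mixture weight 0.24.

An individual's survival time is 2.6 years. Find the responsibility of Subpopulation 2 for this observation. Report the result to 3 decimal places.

Posterior ∝ prior × likelihood, so P(k | x) ∝ w_k f_k(x); normalise over all components.
Exponential densities:
  L_1 = 0.3·e^(−0.3·2.6) = 0.3·e^(−0.7800) = 0.137522
  L_2 = 0.9·e^(−0.9·2.6) = 0.9·e^(−2.3400) = 0.0866949
  L_3 = 2.4·e^(−2.4·2.6) = 2.4·e^(−6.2400) = 0.00467965
  L_4 = 3.1·e^(−3.1·2.6) = 3.1·e^(−8.0600) = 0.000979373
Weight by the priors:
  w_1·L_1 = 0.16 × 0.137522 = 0.0220035
  w_2·L_2 = 0.45 × 0.0866949 = 0.0390127
  w_3·L_3 = 0.15 × 0.00467965 = 0.000701948
  w_4·L_4 = 0.24 × 0.000979373 = 0.00023505
Denominator: 0.0220035 + 0.0390127 + 0.000701948 + 0.00023505 = 0.0619532
P(Subpopulation 2 | the observation) = 0.0390127 / 0.0619532 ≈ 0.630

0.630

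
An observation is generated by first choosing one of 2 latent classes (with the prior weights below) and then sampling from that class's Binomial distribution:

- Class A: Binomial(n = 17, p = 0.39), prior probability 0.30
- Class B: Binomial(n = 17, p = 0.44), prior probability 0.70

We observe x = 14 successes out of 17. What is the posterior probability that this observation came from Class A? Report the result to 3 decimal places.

0.093

P(component k | x) = w_k·f_k(x) / marginal(x), where marginal(x) = Σ_j w_j·f_j(x).
Evaluate each component's likelihood at the observed value:
  L_A = C(17,14)·0.39^14·0.61^3 = 680·1.88323e-06·0.226981 = 0.000290672
  L_B = C(17,14)·0.44^14·0.56^3 = 680·1.01938e-05·0.175616 = 0.00121734
Multiply by the mixture weights:
  w_A·L_A = 0.30 × 0.000290672 = 8.72015e-05
  w_B·L_B = 0.70 × 0.00121734 = 0.000852135
Evidence: 8.72015e-05 + 0.000852135 = 0.000939337
P(Class A | x) ≈ 0.093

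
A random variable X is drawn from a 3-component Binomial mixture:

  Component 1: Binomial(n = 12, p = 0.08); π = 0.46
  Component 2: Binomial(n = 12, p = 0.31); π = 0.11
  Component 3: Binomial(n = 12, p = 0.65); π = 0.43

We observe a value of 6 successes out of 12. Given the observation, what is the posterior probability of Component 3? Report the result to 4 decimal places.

By Bayes' theorem, P(k | x) = P(Z=k) f_k(x) / Σ_j P(Z=j) f_j(x).
Component likelihoods at x = 6 successes out of 12:
  f_1 = C(12,6)·0.08^6·0.92^6 = 924·2.62144e-07·0.606355 = 0.000146872
  f_2 = C(12,6)·0.31^6·0.69^6 = 924·0.000887504·0.107918 = 0.0884987
  f_3 = C(12,6)·0.65^6·0.35^6 = 924·0.0754189·0.00183827 = 0.128103
Prior × likelihood for each component:
  P(Z=1)·f_1 = 0.46 × 0.000146872 = 6.75611e-05
  P(Z=2)·f_2 = 0.11 × 0.0884987 = 0.00973485
  P(Z=3)·f_3 = 0.43 × 0.128103 = 0.0550844
Marginal: 6.75611e-05 + 0.00973485 + 0.0550844 = 0.0648868
P(Component 3 | data) = 0.0550844 / 0.0648868 ≈ 0.8489

0.8489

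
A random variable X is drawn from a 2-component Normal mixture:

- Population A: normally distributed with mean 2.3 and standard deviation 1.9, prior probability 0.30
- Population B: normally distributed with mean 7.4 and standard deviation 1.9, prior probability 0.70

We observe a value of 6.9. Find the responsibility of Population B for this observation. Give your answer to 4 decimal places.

By Bayes' theorem, P(k | x) = w_k f_k(x) / Σ_j w_j f_j(x).
Component likelihoods at x = 6.9:
  f_A = (1/(1.9·√(2π)))·exp(−(6.9−2.3)²/(2·1.9²)) = 0.209970·exp(-2.93075) = 0.0112034
  f_B = (1/(1.9·√(2π)))·exp(−(6.9−7.4)²/(2·1.9²)) = 0.209970·exp(-0.03463) = 0.202824
Unnormalised posteriors:
  w_A·f_A = 0.30 × 0.0112034 = 0.00336101
  w_B·f_B = 0.70 × 0.202824 = 0.141977
Evidence: 0.00336101 + 0.141977 = 0.145338
P(Population B | 6.9) = 0.141977 / 0.145338 ≈ 0.9769

0.9769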